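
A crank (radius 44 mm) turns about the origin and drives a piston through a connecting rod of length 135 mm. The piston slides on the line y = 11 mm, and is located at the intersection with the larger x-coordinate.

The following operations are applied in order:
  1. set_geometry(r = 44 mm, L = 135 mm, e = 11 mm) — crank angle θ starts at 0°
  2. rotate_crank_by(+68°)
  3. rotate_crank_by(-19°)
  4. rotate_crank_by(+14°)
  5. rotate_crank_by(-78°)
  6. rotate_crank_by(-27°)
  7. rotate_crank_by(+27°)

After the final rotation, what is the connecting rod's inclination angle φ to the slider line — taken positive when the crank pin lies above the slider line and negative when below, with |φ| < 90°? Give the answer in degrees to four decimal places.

set_geometry: r = 44 mm, L = 135 mm, e = 11 mm; θ ← 0°
rotate_crank_by(+68°): θ ← 0° +68° = 68°
rotate_crank_by(-19°): θ ← 68° -19° = 49°
rotate_crank_by(+14°): θ ← 49° +14° = 63°
rotate_crank_by(-78°): θ ← 63° -78° = -15°
rotate_crank_by(-27°): θ ← -15° -27° = -42°
rotate_crank_by(+27°): θ ← -42° +27° = -15°
crank pin P = (r cos θ, r sin θ) = (42.500736, -11.388038)
h = r sin θ − e = -11.388038 − 11 = -22.388038
sin φ = h / L = -22.388038 / 135 = -0.16583732
φ = arcsin(-0.16583732) = -9.545879°

-9.5459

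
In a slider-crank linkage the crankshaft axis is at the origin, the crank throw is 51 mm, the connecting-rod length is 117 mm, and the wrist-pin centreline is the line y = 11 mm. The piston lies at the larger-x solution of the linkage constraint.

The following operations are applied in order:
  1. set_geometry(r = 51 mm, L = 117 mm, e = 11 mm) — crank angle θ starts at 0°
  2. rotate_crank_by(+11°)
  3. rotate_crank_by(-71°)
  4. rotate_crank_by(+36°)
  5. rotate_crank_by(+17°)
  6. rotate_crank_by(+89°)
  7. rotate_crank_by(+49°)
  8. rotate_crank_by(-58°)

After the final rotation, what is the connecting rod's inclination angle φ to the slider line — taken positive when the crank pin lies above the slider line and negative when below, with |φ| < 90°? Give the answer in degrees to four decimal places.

set_geometry: r = 51 mm, L = 117 mm, e = 11 mm; θ ← 0°
rotate_crank_by(+11°): θ ← 0° +11° = 11°
rotate_crank_by(-71°): θ ← 11° -71° = -60°
rotate_crank_by(+36°): θ ← -60° +36° = -24°
rotate_crank_by(+17°): θ ← -24° +17° = -7°
rotate_crank_by(+89°): θ ← -7° +89° = 82°
rotate_crank_by(+49°): θ ← 82° +49° = 131°
rotate_crank_by(-58°): θ ← 131° -58° = 73°
crank pin P = (r cos θ, r sin θ) = (14.910957, 48.771543)
h = r sin θ − e = 48.771543 − 11 = 37.771543
sin φ = h / L = 37.771543 / 117 = 0.32283370
φ = arcsin(0.32283370) = 18.834382°

18.8344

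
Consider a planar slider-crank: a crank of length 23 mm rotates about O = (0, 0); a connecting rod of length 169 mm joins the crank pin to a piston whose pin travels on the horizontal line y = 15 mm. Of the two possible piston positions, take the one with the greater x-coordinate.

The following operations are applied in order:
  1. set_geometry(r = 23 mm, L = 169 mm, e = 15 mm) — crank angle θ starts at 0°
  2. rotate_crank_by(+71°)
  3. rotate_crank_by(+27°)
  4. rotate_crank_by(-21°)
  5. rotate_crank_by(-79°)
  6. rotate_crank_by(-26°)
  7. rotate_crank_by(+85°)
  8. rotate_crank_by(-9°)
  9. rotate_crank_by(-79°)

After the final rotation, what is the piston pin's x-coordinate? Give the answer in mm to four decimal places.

set_geometry: r = 23 mm, L = 169 mm, e = 15 mm; θ ← 0°
rotate_crank_by(+71°): θ ← 0° +71° = 71°
rotate_crank_by(+27°): θ ← 71° +27° = 98°
rotate_crank_by(-21°): θ ← 98° -21° = 77°
rotate_crank_by(-79°): θ ← 77° -79° = -2°
rotate_crank_by(-26°): θ ← -2° -26° = -28°
rotate_crank_by(+85°): θ ← -28° +85° = 57°
rotate_crank_by(-9°): θ ← 57° -9° = 48°
rotate_crank_by(-79°): θ ← 48° -79° = -31°
crank pin P = (r cos θ, r sin θ) = (19.714848, -11.845876)
h = r sin θ − e = -11.845876 − 15 = -26.845876
x = r cos θ + √(L² − h²) = 19.714848 + √(28561.0 − 720.7010) = 19.714848 + 166.854125 = 186.568973

186.5690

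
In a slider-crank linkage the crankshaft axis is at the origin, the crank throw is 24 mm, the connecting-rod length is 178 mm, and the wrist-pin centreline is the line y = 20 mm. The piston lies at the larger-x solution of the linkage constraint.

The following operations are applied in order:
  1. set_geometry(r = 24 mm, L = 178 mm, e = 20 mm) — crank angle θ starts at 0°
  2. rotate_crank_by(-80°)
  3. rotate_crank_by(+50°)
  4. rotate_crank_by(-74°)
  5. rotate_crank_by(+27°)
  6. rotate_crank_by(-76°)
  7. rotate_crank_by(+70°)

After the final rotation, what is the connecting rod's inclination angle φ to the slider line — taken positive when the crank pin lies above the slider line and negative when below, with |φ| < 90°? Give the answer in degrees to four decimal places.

-14.2519

set_geometry: r = 24 mm, L = 178 mm, e = 20 mm; θ ← 0°
rotate_crank_by(-80°): θ ← 0° -80° = -80°
rotate_crank_by(+50°): θ ← -80° +50° = -30°
rotate_crank_by(-74°): θ ← -30° -74° = -104°
rotate_crank_by(+27°): θ ← -104° +27° = -77°
rotate_crank_by(-76°): θ ← -77° -76° = -153°
rotate_crank_by(+70°): θ ← -153° +70° = -83°
crank pin P = (r cos θ, r sin θ) = (2.924864, -23.821108)
h = r sin θ − e = -23.821108 − 20 = -43.821108
sin φ = h / L = -43.821108 / 178 = -0.24618600
φ = arcsin(-0.24618600) = -14.251933°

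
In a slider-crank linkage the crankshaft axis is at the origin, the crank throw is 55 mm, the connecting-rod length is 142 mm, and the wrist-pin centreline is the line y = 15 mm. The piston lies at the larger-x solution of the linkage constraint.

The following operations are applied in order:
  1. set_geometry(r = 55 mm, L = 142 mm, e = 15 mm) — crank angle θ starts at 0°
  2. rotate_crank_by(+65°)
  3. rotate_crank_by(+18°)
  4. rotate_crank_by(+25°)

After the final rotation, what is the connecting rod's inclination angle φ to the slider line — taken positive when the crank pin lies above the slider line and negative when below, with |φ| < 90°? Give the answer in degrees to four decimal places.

set_geometry: r = 55 mm, L = 142 mm, e = 15 mm; θ ← 0°
rotate_crank_by(+65°): θ ← 0° +65° = 65°
rotate_crank_by(+18°): θ ← 65° +18° = 83°
rotate_crank_by(+25°): θ ← 83° +25° = 108°
crank pin P = (r cos θ, r sin θ) = (-16.995935, 52.308108)
h = r sin θ − e = 52.308108 − 15 = 37.308108
sin φ = h / L = 37.308108 / 142 = 0.26273316
φ = arcsin(0.26273316) = 15.232300°

15.2323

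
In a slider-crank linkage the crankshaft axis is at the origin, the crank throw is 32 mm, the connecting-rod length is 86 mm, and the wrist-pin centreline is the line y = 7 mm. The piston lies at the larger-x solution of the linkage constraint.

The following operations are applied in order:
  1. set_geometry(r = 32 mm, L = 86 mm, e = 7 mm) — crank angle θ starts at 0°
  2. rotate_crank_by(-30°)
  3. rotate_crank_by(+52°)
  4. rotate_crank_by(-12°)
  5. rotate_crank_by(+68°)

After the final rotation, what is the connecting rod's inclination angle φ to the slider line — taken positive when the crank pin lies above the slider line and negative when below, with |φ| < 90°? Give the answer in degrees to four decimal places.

16.4134

set_geometry: r = 32 mm, L = 86 mm, e = 7 mm; θ ← 0°
rotate_crank_by(-30°): θ ← 0° -30° = -30°
rotate_crank_by(+52°): θ ← -30° +52° = 22°
rotate_crank_by(-12°): θ ← 22° -12° = 10°
rotate_crank_by(+68°): θ ← 10° +68° = 78°
crank pin P = (r cos θ, r sin θ) = (6.653174, 31.300723)
h = r sin θ − e = 31.300723 − 7 = 24.300723
sin φ = h / L = 24.300723 / 86 = 0.28256655
φ = arcsin(0.28256655) = 16.413444°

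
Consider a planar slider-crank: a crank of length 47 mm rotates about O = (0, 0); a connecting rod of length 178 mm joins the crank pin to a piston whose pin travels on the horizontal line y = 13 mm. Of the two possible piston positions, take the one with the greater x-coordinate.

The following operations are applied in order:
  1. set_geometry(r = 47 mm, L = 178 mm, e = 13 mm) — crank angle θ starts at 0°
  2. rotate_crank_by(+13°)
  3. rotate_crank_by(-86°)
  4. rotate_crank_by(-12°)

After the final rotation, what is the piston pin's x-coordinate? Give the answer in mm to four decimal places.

set_geometry: r = 47 mm, L = 178 mm, e = 13 mm; θ ← 0°
rotate_crank_by(+13°): θ ← 0° +13° = 13°
rotate_crank_by(-86°): θ ← 13° -86° = -73°
rotate_crank_by(-12°): θ ← -73° -12° = -85°
crank pin P = (r cos θ, r sin θ) = (4.096320, -46.821151)
h = r sin θ − e = -46.821151 − 13 = -59.821151
x = r cos θ + √(L² − h²) = 4.096320 + √(31684.0 − 3578.5701) = 4.096320 + 167.646741 = 171.743061

171.7431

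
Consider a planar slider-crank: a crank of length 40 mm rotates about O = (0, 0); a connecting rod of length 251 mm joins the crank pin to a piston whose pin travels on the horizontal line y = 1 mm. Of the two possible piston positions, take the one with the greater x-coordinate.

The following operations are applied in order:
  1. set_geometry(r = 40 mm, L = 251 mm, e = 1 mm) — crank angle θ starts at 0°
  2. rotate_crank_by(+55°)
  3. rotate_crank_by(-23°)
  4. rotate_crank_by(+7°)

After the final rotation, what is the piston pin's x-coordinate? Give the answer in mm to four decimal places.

set_geometry: r = 40 mm, L = 251 mm, e = 1 mm; θ ← 0°
rotate_crank_by(+55°): θ ← 0° +55° = 55°
rotate_crank_by(-23°): θ ← 55° -23° = 32°
rotate_crank_by(+7°): θ ← 32° +7° = 39°
crank pin P = (r cos θ, r sin θ) = (31.085838, 25.172816)
h = r sin θ − e = 25.172816 − 1 = 24.172816
x = r cos θ + √(L² − h²) = 31.085838 + √(63001.0 − 584.3250) = 31.085838 + 249.833294 = 280.919133

280.9191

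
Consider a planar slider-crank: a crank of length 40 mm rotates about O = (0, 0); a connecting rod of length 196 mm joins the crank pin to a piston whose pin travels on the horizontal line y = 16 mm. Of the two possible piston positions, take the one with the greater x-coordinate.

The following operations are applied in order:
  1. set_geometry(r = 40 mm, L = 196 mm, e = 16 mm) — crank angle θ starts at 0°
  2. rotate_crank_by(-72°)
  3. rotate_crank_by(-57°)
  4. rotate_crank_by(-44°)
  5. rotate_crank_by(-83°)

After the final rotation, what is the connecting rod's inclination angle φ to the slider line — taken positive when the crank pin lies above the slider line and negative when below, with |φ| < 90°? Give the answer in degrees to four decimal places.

6.6836

set_geometry: r = 40 mm, L = 196 mm, e = 16 mm; θ ← 0°
rotate_crank_by(-72°): θ ← 0° -72° = -72°
rotate_crank_by(-57°): θ ← -72° -57° = -129°
rotate_crank_by(-44°): θ ← -129° -44° = -173°
rotate_crank_by(-83°): θ ← -173° -83° = -256°
crank pin P = (r cos θ, r sin θ) = (-9.676876, 38.811829)
h = r sin θ − e = 38.811829 − 16 = 22.811829
sin φ = h / L = 22.811829 / 196 = 0.11638688
φ = arcsin(0.11638688) = 6.683625°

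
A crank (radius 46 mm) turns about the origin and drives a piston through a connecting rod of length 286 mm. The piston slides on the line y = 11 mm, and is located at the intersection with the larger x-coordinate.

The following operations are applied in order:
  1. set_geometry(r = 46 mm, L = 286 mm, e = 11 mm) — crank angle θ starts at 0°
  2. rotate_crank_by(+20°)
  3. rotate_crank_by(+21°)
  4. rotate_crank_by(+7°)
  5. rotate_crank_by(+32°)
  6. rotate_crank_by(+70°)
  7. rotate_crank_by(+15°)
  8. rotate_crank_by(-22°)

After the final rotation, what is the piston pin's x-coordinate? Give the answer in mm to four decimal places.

248.7757

set_geometry: r = 46 mm, L = 286 mm, e = 11 mm; θ ← 0°
rotate_crank_by(+20°): θ ← 0° +20° = 20°
rotate_crank_by(+21°): θ ← 20° +21° = 41°
rotate_crank_by(+7°): θ ← 41° +7° = 48°
rotate_crank_by(+32°): θ ← 48° +32° = 80°
rotate_crank_by(+70°): θ ← 80° +70° = 150°
rotate_crank_by(+15°): θ ← 150° +15° = 165°
rotate_crank_by(-22°): θ ← 165° -22° = 143°
crank pin P = (r cos θ, r sin θ) = (-36.737233, 27.683491)
h = r sin θ − e = 27.683491 − 11 = 16.683491
x = r cos θ + √(L² − h²) = -36.737233 + √(81796.0 − 278.3389) = -36.737233 + 285.512979 = 248.775745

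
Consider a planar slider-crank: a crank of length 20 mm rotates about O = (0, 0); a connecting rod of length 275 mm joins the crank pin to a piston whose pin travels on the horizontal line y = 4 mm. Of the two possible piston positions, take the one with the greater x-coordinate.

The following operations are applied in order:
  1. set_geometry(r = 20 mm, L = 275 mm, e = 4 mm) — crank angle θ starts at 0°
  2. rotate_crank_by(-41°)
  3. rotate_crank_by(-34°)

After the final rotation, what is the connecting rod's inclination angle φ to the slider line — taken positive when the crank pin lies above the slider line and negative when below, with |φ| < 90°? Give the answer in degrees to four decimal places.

set_geometry: r = 20 mm, L = 275 mm, e = 4 mm; θ ← 0°
rotate_crank_by(-41°): θ ← 0° -41° = -41°
rotate_crank_by(-34°): θ ← -41° -34° = -75°
crank pin P = (r cos θ, r sin θ) = (5.176381, -19.318517)
h = r sin θ − e = -19.318517 − 4 = -23.318517
sin φ = h / L = -23.318517 / 275 = -0.08479461
φ = arcsin(-0.08479461) = -4.864214°

-4.8642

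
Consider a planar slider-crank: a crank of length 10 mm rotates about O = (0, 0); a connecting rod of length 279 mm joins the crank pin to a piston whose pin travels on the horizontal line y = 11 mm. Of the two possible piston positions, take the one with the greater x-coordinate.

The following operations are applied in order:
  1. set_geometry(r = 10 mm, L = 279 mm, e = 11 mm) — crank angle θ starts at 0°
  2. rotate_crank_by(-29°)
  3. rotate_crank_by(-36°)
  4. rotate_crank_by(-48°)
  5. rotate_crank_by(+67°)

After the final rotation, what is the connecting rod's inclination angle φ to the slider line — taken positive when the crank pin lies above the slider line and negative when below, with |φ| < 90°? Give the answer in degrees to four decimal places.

set_geometry: r = 10 mm, L = 279 mm, e = 11 mm; θ ← 0°
rotate_crank_by(-29°): θ ← 0° -29° = -29°
rotate_crank_by(-36°): θ ← -29° -36° = -65°
rotate_crank_by(-48°): θ ← -65° -48° = -113°
rotate_crank_by(+67°): θ ← -113° +67° = -46°
crank pin P = (r cos θ, r sin θ) = (6.946584, -7.193398)
h = r sin θ − e = -7.193398 − 11 = -18.193398
sin φ = h / L = -18.193398 / 279 = -0.06520931
φ = arcsin(-0.06520931) = -3.738871°

-3.7389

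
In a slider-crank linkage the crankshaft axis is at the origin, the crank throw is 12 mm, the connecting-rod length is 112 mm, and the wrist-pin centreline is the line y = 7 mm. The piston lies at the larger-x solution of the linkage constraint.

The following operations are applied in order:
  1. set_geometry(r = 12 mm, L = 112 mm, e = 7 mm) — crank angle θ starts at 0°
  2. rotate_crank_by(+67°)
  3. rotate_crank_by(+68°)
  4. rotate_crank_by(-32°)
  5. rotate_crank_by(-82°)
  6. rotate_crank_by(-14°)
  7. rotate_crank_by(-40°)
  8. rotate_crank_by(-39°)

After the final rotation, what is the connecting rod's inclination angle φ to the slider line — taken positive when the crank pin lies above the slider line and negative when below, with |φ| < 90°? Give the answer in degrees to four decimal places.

-9.4623

set_geometry: r = 12 mm, L = 112 mm, e = 7 mm; θ ← 0°
rotate_crank_by(+67°): θ ← 0° +67° = 67°
rotate_crank_by(+68°): θ ← 67° +68° = 135°
rotate_crank_by(-32°): θ ← 135° -32° = 103°
rotate_crank_by(-82°): θ ← 103° -82° = 21°
rotate_crank_by(-14°): θ ← 21° -14° = 7°
rotate_crank_by(-40°): θ ← 7° -40° = -33°
rotate_crank_by(-39°): θ ← -33° -39° = -72°
crank pin P = (r cos θ, r sin θ) = (3.708204, -11.412678)
h = r sin θ − e = -11.412678 − 7 = -18.412678
sin φ = h / L = -18.412678 / 112 = -0.16439891
φ = arcsin(-0.16439891) = -9.462318°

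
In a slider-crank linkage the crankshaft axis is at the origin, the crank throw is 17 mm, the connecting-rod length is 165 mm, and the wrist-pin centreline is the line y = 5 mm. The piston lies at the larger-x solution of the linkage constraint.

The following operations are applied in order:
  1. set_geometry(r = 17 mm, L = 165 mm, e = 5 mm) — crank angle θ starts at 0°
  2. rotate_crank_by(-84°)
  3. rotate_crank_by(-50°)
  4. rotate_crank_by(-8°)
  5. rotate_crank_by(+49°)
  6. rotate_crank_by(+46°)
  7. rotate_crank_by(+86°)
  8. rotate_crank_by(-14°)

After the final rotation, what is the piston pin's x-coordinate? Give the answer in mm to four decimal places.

set_geometry: r = 17 mm, L = 165 mm, e = 5 mm; θ ← 0°
rotate_crank_by(-84°): θ ← 0° -84° = -84°
rotate_crank_by(-50°): θ ← -84° -50° = -134°
rotate_crank_by(-8°): θ ← -134° -8° = -142°
rotate_crank_by(+49°): θ ← -142° +49° = -93°
rotate_crank_by(+46°): θ ← -93° +46° = -47°
rotate_crank_by(+86°): θ ← -47° +86° = 39°
rotate_crank_by(-14°): θ ← 39° -14° = 25°
crank pin P = (r cos θ, r sin θ) = (15.407232, 7.184510)
h = r sin θ − e = 7.184510 − 5 = 2.184510
x = r cos θ + √(L² − h²) = 15.407232 + √(27225.0 − 4.7721) = 15.407232 + 164.985538 = 180.392771

180.3928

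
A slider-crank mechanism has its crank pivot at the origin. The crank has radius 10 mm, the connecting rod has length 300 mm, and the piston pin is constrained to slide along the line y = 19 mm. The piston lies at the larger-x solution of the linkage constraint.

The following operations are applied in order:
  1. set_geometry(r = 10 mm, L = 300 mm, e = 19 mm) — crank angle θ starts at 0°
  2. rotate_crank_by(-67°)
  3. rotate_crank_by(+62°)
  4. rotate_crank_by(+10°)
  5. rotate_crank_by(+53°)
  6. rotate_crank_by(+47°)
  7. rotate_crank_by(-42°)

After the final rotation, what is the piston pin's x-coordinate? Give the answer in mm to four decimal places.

set_geometry: r = 10 mm, L = 300 mm, e = 19 mm; θ ← 0°
rotate_crank_by(-67°): θ ← 0° -67° = -67°
rotate_crank_by(+62°): θ ← -67° +62° = -5°
rotate_crank_by(+10°): θ ← -5° +10° = 5°
rotate_crank_by(+53°): θ ← 5° +53° = 58°
rotate_crank_by(+47°): θ ← 58° +47° = 105°
rotate_crank_by(-42°): θ ← 105° -42° = 63°
crank pin P = (r cos θ, r sin θ) = (4.539905, 8.910065)
h = r sin θ − e = 8.910065 − 19 = -10.089935
x = r cos θ + √(L² − h²) = 4.539905 + √(90000.0 − 101.8068) = 4.539905 + 299.830274 = 304.370179

304.3702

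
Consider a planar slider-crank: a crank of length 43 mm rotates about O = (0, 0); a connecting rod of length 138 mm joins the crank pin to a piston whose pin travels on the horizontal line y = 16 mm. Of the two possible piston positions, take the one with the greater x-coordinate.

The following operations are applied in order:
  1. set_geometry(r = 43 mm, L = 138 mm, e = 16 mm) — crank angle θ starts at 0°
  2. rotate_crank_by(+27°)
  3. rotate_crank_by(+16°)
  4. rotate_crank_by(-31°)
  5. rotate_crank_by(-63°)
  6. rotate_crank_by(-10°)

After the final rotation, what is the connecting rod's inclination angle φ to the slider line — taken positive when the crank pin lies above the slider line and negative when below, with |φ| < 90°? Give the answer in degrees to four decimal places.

-22.8592

set_geometry: r = 43 mm, L = 138 mm, e = 16 mm; θ ← 0°
rotate_crank_by(+27°): θ ← 0° +27° = 27°
rotate_crank_by(+16°): θ ← 27° +16° = 43°
rotate_crank_by(-31°): θ ← 43° -31° = 12°
rotate_crank_by(-63°): θ ← 12° -63° = -51°
rotate_crank_by(-10°): θ ← -51° -10° = -61°
crank pin P = (r cos θ, r sin θ) = (20.846814, -37.608647)
h = r sin θ − e = -37.608647 − 16 = -53.608647
sin φ = h / L = -53.608647 / 138 = -0.38846846
φ = arcsin(-0.38846846) = -22.859236°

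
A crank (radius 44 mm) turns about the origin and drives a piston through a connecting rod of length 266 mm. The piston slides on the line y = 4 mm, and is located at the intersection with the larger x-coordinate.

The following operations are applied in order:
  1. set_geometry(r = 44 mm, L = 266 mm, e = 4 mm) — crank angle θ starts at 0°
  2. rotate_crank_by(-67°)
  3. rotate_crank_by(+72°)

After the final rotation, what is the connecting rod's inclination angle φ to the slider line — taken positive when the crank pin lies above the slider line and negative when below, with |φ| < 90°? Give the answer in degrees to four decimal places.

set_geometry: r = 44 mm, L = 266 mm, e = 4 mm; θ ← 0°
rotate_crank_by(-67°): θ ← 0° -67° = -67°
rotate_crank_by(+72°): θ ← -67° +72° = 5°
crank pin P = (r cos θ, r sin θ) = (43.832567, 3.834853)
h = r sin θ − e = 3.834853 − 4 = -0.165147
sin φ = h / L = -0.165147 / 266 = -0.00062085
φ = arcsin(-0.00062085) = -0.035572°

-0.0356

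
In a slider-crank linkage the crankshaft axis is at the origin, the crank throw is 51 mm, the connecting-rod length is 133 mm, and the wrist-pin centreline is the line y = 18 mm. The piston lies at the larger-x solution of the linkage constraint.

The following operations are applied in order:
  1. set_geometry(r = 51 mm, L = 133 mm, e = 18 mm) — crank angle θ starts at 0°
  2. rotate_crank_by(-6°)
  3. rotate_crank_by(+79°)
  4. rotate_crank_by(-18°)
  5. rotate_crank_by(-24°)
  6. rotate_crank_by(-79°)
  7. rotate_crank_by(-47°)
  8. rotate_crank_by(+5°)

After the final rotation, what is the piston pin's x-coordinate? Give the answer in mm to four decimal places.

set_geometry: r = 51 mm, L = 133 mm, e = 18 mm; θ ← 0°
rotate_crank_by(-6°): θ ← 0° -6° = -6°
rotate_crank_by(+79°): θ ← -6° +79° = 73°
rotate_crank_by(-18°): θ ← 73° -18° = 55°
rotate_crank_by(-24°): θ ← 55° -24° = 31°
rotate_crank_by(-79°): θ ← 31° -79° = -48°
rotate_crank_by(-47°): θ ← -48° -47° = -95°
rotate_crank_by(+5°): θ ← -95° +5° = -90°
crank pin P = (r cos θ, r sin θ) = (0.000000, -51.000000)
h = r sin θ − e = -51.000000 − 18 = -69.000000
x = r cos θ + √(L² − h²) = 0.000000 + √(17689.0 − 4761.0000) = 0.000000 + 113.701363 = 113.701363

113.7014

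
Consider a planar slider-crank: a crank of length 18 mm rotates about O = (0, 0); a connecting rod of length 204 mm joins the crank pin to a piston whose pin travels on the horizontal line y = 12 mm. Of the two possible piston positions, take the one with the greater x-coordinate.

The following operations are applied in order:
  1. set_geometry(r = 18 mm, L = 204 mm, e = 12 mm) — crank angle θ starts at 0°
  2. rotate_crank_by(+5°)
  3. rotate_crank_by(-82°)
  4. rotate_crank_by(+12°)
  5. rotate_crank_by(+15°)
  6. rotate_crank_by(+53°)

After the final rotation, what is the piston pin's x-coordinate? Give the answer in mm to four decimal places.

221.6754

set_geometry: r = 18 mm, L = 204 mm, e = 12 mm; θ ← 0°
rotate_crank_by(+5°): θ ← 0° +5° = 5°
rotate_crank_by(-82°): θ ← 5° -82° = -77°
rotate_crank_by(+12°): θ ← -77° +12° = -65°
rotate_crank_by(+15°): θ ← -65° +15° = -50°
rotate_crank_by(+53°): θ ← -50° +53° = 3°
crank pin P = (r cos θ, r sin θ) = (17.975332, 0.942047)
h = r sin θ − e = 0.942047 − 12 = -11.057953
x = r cos θ + √(L² − h²) = 17.975332 + √(41616.0 − 122.2783) = 17.975332 + 203.700078 = 221.675409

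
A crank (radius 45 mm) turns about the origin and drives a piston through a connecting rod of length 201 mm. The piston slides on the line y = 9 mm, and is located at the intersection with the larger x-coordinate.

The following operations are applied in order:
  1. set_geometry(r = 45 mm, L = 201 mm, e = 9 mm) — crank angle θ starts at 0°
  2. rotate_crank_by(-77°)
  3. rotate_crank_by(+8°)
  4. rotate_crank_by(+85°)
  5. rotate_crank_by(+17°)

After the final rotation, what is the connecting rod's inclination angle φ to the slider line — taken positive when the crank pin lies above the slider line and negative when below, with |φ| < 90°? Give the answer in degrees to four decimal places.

4.4252

set_geometry: r = 45 mm, L = 201 mm, e = 9 mm; θ ← 0°
rotate_crank_by(-77°): θ ← 0° -77° = -77°
rotate_crank_by(+8°): θ ← -77° +8° = -69°
rotate_crank_by(+85°): θ ← -69° +85° = 16°
rotate_crank_by(+17°): θ ← 16° +17° = 33°
crank pin P = (r cos θ, r sin θ) = (37.740176, 24.508757)
h = r sin θ − e = 24.508757 − 9 = 15.508757
sin φ = h / L = 15.508757 / 201 = 0.07715799
φ = arcsin(0.07715799) = 4.425226°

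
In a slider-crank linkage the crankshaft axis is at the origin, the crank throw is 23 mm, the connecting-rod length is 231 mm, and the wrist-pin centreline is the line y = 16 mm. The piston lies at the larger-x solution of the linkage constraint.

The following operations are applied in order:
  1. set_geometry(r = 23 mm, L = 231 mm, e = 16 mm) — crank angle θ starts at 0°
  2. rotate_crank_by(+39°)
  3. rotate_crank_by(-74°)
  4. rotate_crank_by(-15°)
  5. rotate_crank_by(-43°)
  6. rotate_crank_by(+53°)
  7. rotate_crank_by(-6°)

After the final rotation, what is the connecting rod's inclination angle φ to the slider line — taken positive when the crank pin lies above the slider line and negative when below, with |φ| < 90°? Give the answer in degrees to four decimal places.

-8.0992

set_geometry: r = 23 mm, L = 231 mm, e = 16 mm; θ ← 0°
rotate_crank_by(+39°): θ ← 0° +39° = 39°
rotate_crank_by(-74°): θ ← 39° -74° = -35°
rotate_crank_by(-15°): θ ← -35° -15° = -50°
rotate_crank_by(-43°): θ ← -50° -43° = -93°
rotate_crank_by(+53°): θ ← -93° +53° = -40°
rotate_crank_by(-6°): θ ← -40° -6° = -46°
crank pin P = (r cos θ, r sin θ) = (15.977143, -16.544815)
h = r sin θ − e = -16.544815 − 16 = -32.544815
sin φ = h / L = -32.544815 / 231 = -0.14088665
φ = arcsin(-0.14088665) = -8.099156°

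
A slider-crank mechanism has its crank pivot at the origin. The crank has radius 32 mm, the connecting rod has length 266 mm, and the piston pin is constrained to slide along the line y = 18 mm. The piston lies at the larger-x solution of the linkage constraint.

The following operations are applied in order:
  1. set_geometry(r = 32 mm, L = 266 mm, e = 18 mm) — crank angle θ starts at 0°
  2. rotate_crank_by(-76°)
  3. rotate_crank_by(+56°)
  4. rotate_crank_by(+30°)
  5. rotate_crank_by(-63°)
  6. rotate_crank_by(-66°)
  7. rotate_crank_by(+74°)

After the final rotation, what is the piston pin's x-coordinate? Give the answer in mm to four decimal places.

set_geometry: r = 32 mm, L = 266 mm, e = 18 mm; θ ← 0°
rotate_crank_by(-76°): θ ← 0° -76° = -76°
rotate_crank_by(+56°): θ ← -76° +56° = -20°
rotate_crank_by(+30°): θ ← -20° +30° = 10°
rotate_crank_by(-63°): θ ← 10° -63° = -53°
rotate_crank_by(-66°): θ ← -53° -66° = -119°
rotate_crank_by(+74°): θ ← -119° +74° = -45°
crank pin P = (r cos θ, r sin θ) = (22.627417, -22.627417)
h = r sin θ − e = -22.627417 − 18 = -40.627417
x = r cos θ + √(L² − h²) = 22.627417 + √(70756.0 − 1650.5870) = 22.627417 + 262.879084 = 285.506501

285.5065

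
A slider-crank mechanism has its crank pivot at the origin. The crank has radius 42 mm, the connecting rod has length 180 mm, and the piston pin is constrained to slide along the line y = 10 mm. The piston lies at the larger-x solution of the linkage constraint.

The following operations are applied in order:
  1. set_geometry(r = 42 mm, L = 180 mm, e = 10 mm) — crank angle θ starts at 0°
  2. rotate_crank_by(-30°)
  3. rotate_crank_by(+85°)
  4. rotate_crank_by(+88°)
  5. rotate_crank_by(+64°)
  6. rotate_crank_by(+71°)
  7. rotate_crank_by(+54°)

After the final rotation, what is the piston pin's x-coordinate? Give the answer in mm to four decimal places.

set_geometry: r = 42 mm, L = 180 mm, e = 10 mm; θ ← 0°
rotate_crank_by(-30°): θ ← 0° -30° = -30°
rotate_crank_by(+85°): θ ← -30° +85° = 55°
rotate_crank_by(+88°): θ ← 55° +88° = 143°
rotate_crank_by(+64°): θ ← 143° +64° = 207°
rotate_crank_by(+71°): θ ← 207° +71° = 278°
rotate_crank_by(+54°): θ ← 278° +54° = 332°
crank pin P = (r cos θ, r sin θ) = (37.083799, -19.717806)
h = r sin θ − e = -19.717806 − 10 = -29.717806
x = r cos θ + √(L² − h²) = 37.083799 + √(32400.0 − 883.1480) = 37.083799 + 177.529862 = 214.613661

214.6137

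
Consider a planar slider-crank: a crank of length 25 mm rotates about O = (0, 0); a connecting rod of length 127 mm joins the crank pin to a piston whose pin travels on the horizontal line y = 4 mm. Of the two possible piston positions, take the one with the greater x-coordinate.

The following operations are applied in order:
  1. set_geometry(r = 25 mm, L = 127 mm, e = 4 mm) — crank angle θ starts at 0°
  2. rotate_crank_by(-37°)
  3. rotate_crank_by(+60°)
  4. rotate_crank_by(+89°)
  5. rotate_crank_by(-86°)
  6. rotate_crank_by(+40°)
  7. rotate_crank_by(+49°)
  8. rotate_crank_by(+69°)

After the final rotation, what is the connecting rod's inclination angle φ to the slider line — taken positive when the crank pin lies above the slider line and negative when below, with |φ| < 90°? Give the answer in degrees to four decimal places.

-2.5922

set_geometry: r = 25 mm, L = 127 mm, e = 4 mm; θ ← 0°
rotate_crank_by(-37°): θ ← 0° -37° = -37°
rotate_crank_by(+60°): θ ← -37° +60° = 23°
rotate_crank_by(+89°): θ ← 23° +89° = 112°
rotate_crank_by(-86°): θ ← 112° -86° = 26°
rotate_crank_by(+40°): θ ← 26° +40° = 66°
rotate_crank_by(+49°): θ ← 66° +49° = 115°
rotate_crank_by(+69°): θ ← 115° +69° = 184°
crank pin P = (r cos θ, r sin θ) = (-24.939101, -1.743912)
h = r sin θ − e = -1.743912 − 4 = -5.743912
sin φ = h / L = -5.743912 / 127 = -0.04522765
φ = arcsin(-0.04522765) = -2.592238°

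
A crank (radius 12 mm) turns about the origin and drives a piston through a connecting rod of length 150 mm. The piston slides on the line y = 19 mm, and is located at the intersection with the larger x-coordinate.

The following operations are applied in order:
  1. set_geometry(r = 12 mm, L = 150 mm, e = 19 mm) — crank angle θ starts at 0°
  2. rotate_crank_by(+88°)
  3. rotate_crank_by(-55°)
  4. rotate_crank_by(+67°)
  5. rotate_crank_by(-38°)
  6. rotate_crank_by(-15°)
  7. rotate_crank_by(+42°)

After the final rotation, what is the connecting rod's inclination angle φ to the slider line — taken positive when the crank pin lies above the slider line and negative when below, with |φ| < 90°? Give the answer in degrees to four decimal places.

set_geometry: r = 12 mm, L = 150 mm, e = 19 mm; θ ← 0°
rotate_crank_by(+88°): θ ← 0° +88° = 88°
rotate_crank_by(-55°): θ ← 88° -55° = 33°
rotate_crank_by(+67°): θ ← 33° +67° = 100°
rotate_crank_by(-38°): θ ← 100° -38° = 62°
rotate_crank_by(-15°): θ ← 62° -15° = 47°
rotate_crank_by(+42°): θ ← 47° +42° = 89°
crank pin P = (r cos θ, r sin θ) = (0.209429, 11.998172)
h = r sin θ − e = 11.998172 − 19 = -7.001828
sin φ = h / L = -7.001828 / 150 = -0.04667885
φ = arcsin(-0.04667885) = -2.675473°

-2.6755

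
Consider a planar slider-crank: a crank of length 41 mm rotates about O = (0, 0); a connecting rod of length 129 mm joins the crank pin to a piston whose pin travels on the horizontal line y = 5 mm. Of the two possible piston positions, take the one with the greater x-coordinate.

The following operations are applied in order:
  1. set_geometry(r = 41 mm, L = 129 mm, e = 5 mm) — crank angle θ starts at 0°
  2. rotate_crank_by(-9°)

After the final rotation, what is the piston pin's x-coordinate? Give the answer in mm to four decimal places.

set_geometry: r = 41 mm, L = 129 mm, e = 5 mm; θ ← 0°
rotate_crank_by(-9°): θ ← 0° -9° = -9°
crank pin P = (r cos θ, r sin θ) = (40.495222, -6.413813)
h = r sin θ − e = -6.413813 − 5 = -11.413813
x = r cos θ + √(L² − h²) = 40.495222 + √(16641.0 − 130.2751) = 40.495222 + 128.494066 = 168.989287

168.9893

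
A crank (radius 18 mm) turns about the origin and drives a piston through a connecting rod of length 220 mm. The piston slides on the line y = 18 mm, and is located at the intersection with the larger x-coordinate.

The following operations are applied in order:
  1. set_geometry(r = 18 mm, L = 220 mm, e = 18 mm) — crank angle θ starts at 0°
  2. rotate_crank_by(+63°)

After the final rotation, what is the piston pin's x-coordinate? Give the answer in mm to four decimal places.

228.1631

set_geometry: r = 18 mm, L = 220 mm, e = 18 mm; θ ← 0°
rotate_crank_by(+63°): θ ← 0° +63° = 63°
crank pin P = (r cos θ, r sin θ) = (8.171829, 16.038117)
h = r sin θ − e = 16.038117 − 18 = -1.961883
x = r cos θ + √(L² − h²) = 8.171829 + √(48400.0 − 3.8490) = 8.171829 + 219.991252 = 228.163081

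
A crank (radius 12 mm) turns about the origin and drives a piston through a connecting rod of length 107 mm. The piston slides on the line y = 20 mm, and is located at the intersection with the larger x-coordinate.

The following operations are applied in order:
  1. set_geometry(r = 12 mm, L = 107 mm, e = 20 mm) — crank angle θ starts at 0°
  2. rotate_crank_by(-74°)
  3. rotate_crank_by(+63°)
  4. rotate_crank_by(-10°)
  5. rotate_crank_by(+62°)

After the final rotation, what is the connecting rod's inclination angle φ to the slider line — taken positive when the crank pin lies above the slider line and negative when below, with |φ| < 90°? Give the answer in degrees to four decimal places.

-6.5078

set_geometry: r = 12 mm, L = 107 mm, e = 20 mm; θ ← 0°
rotate_crank_by(-74°): θ ← 0° -74° = -74°
rotate_crank_by(+63°): θ ← -74° +63° = -11°
rotate_crank_by(-10°): θ ← -11° -10° = -21°
rotate_crank_by(+62°): θ ← -21° +62° = 41°
crank pin P = (r cos θ, r sin θ) = (9.056515, 7.872708)
h = r sin θ − e = 7.872708 − 20 = -12.127292
sin φ = h / L = -12.127292 / 107 = -0.11333917
φ = arcsin(-0.11333917) = -6.507840°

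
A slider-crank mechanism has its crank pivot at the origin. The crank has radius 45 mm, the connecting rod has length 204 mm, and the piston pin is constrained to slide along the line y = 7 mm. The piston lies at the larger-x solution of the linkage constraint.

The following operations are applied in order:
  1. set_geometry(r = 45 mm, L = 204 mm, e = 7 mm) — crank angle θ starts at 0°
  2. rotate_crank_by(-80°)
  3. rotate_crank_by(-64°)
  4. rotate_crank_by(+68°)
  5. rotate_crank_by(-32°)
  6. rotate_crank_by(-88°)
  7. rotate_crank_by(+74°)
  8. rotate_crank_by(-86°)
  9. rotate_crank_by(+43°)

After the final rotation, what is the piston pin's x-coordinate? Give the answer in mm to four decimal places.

159.6793

set_geometry: r = 45 mm, L = 204 mm, e = 7 mm; θ ← 0°
rotate_crank_by(-80°): θ ← 0° -80° = -80°
rotate_crank_by(-64°): θ ← -80° -64° = -144°
rotate_crank_by(+68°): θ ← -144° +68° = -76°
rotate_crank_by(-32°): θ ← -76° -32° = -108°
rotate_crank_by(-88°): θ ← -108° -88° = -196°
rotate_crank_by(+74°): θ ← -196° +74° = -122°
rotate_crank_by(-86°): θ ← -122° -86° = -208°
rotate_crank_by(+43°): θ ← -208° +43° = -165°
crank pin P = (r cos θ, r sin θ) = (-43.466662, -11.646857)
h = r sin θ − e = -11.646857 − 7 = -18.646857
x = r cos θ + √(L² − h²) = -43.466662 + √(41616.0 − 347.7053) = -43.466662 + 203.145994 = 159.679331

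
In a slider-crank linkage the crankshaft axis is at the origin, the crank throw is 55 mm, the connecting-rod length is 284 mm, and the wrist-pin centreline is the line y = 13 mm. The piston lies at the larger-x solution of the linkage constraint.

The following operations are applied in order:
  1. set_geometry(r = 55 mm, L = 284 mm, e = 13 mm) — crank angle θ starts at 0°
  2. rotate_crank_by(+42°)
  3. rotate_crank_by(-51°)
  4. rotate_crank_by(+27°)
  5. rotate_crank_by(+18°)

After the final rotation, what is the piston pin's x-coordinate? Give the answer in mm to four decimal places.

set_geometry: r = 55 mm, L = 284 mm, e = 13 mm; θ ← 0°
rotate_crank_by(+42°): θ ← 0° +42° = 42°
rotate_crank_by(-51°): θ ← 42° -51° = -9°
rotate_crank_by(+27°): θ ← -9° +27° = 18°
rotate_crank_by(+18°): θ ← 18° +18° = 36°
crank pin P = (r cos θ, r sin θ) = (44.495935, 32.328189)
h = r sin θ − e = 32.328189 − 13 = 19.328189
x = r cos θ + √(L² − h²) = 44.495935 + √(80656.0 − 373.5789) = 44.495935 + 283.341527 = 327.837462

327.8375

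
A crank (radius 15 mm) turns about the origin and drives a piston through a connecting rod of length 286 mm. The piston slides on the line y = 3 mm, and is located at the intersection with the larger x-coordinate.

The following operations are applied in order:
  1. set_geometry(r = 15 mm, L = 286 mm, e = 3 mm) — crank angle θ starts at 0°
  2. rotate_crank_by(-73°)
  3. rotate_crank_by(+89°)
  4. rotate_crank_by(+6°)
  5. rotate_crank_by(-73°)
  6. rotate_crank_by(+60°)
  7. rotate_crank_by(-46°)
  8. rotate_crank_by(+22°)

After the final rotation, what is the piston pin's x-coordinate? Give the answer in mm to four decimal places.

set_geometry: r = 15 mm, L = 286 mm, e = 3 mm; θ ← 0°
rotate_crank_by(-73°): θ ← 0° -73° = -73°
rotate_crank_by(+89°): θ ← -73° +89° = 16°
rotate_crank_by(+6°): θ ← 16° +6° = 22°
rotate_crank_by(-73°): θ ← 22° -73° = -51°
rotate_crank_by(+60°): θ ← -51° +60° = 9°
rotate_crank_by(-46°): θ ← 9° -46° = -37°
rotate_crank_by(+22°): θ ← -37° +22° = -15°
crank pin P = (r cos θ, r sin θ) = (14.488887, -3.882286)
h = r sin θ − e = -3.882286 − 3 = -6.882286
x = r cos θ + √(L² − h²) = 14.488887 + √(81796.0 − 47.3659) = 14.488887 + 285.917181 = 300.406068

300.4061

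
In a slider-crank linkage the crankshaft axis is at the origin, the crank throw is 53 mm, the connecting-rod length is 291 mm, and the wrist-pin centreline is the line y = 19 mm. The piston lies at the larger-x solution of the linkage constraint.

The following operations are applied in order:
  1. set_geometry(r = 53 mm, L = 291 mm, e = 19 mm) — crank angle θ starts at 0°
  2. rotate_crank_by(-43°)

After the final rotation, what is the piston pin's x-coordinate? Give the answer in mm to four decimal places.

set_geometry: r = 53 mm, L = 291 mm, e = 19 mm; θ ← 0°
rotate_crank_by(-43°): θ ← 0° -43° = -43°
crank pin P = (r cos θ, r sin θ) = (38.761746, -36.145913)
h = r sin θ − e = -36.145913 − 19 = -55.145913
x = r cos θ + √(L² − h²) = 38.761746 + √(84681.0 − 3041.0717) = 38.761746 + 285.727017 = 324.488763

324.4888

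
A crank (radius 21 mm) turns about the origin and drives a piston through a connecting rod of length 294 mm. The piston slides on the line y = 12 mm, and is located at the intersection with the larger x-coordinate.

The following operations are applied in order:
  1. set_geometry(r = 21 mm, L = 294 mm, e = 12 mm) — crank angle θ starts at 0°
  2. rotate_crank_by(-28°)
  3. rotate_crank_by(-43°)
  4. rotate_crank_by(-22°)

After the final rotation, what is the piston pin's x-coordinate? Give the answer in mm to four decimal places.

291.0463

set_geometry: r = 21 mm, L = 294 mm, e = 12 mm; θ ← 0°
rotate_crank_by(-28°): θ ← 0° -28° = -28°
rotate_crank_by(-43°): θ ← -28° -43° = -71°
rotate_crank_by(-22°): θ ← -71° -22° = -93°
crank pin P = (r cos θ, r sin θ) = (-1.099055, -20.971220)
h = r sin θ − e = -20.971220 − 12 = -32.971220
x = r cos θ + √(L² − h²) = -1.099055 + √(86436.0 − 1087.1014) = -1.099055 + 292.145338 = 291.046283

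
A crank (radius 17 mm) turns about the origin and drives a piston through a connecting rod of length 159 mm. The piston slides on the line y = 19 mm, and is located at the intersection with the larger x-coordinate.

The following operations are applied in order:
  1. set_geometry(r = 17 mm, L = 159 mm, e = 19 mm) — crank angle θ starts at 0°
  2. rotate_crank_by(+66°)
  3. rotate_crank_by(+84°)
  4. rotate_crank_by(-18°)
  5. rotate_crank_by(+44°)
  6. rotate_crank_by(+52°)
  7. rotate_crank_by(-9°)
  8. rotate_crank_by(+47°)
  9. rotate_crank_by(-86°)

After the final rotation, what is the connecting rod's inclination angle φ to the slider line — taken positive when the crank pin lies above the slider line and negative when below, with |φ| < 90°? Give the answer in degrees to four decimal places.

-6.8631

set_geometry: r = 17 mm, L = 159 mm, e = 19 mm; θ ← 0°
rotate_crank_by(+66°): θ ← 0° +66° = 66°
rotate_crank_by(+84°): θ ← 66° +84° = 150°
rotate_crank_by(-18°): θ ← 150° -18° = 132°
rotate_crank_by(+44°): θ ← 132° +44° = 176°
rotate_crank_by(+52°): θ ← 176° +52° = 228°
rotate_crank_by(-9°): θ ← 228° -9° = 219°
rotate_crank_by(+47°): θ ← 219° +47° = 266°
rotate_crank_by(-86°): θ ← 266° -86° = 180°
crank pin P = (r cos θ, r sin θ) = (-17.000000, 0.000000)
h = r sin θ − e = 0.000000 − 19 = -19.000000
sin φ = h / L = -19.000000 / 159 = -0.11949686
φ = arcsin(-0.11949686) = -6.863066°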